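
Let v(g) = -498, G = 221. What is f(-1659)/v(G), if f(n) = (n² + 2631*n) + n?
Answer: 538069/166 ≈ 3241.4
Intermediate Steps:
f(n) = n² + 2632*n
f(-1659)/v(G) = -1659*(2632 - 1659)/(-498) = -1659*973*(-1/498) = -1614207*(-1/498) = 538069/166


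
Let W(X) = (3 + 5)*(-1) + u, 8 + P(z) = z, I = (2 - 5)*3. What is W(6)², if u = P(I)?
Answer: 625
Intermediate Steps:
I = -9 (I = -3*3 = -9)
P(z) = -8 + z
u = -17 (u = -8 - 9 = -17)
W(X) = -25 (W(X) = (3 + 5)*(-1) - 17 = 8*(-1) - 17 = -8 - 17 = -25)
W(6)² = (-25)² = 625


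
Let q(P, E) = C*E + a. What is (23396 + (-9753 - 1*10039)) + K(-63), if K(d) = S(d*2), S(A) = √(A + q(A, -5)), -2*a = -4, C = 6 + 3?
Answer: 3604 + 13*I ≈ 3604.0 + 13.0*I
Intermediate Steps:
C = 9
a = 2 (a = -½*(-4) = 2)
q(P, E) = 2 + 9*E (q(P, E) = 9*E + 2 = 2 + 9*E)
S(A) = √(-43 + A) (S(A) = √(A + (2 + 9*(-5))) = √(A + (2 - 45)) = √(A - 43) = √(-43 + A))
K(d) = √(-43 + 2*d) (K(d) = √(-43 + d*2) = √(-43 + 2*d))
(23396 + (-9753 - 1*10039)) + K(-63) = (23396 + (-9753 - 1*10039)) + √(-43 + 2*(-63)) = (23396 + (-9753 - 10039)) + √(-43 - 126) = (23396 - 19792) + √(-169) = 3604 + 13*I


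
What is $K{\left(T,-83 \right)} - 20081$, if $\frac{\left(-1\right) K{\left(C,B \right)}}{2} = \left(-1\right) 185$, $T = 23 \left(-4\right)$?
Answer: $-19711$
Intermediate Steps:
$T = -92$
$K{\left(C,B \right)} = 370$ ($K{\left(C,B \right)} = - 2 \left(\left(-1\right) 185\right) = \left(-2\right) \left(-185\right) = 370$)
$K{\left(T,-83 \right)} - 20081 = 370 - 20081 = -19711$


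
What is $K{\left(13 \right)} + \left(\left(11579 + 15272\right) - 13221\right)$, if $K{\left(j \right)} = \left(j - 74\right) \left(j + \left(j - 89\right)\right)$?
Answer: $17473$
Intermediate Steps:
$K{\left(j \right)} = \left(-89 + 2 j\right) \left(-74 + j\right)$ ($K{\left(j \right)} = \left(-74 + j\right) \left(j + \left(-89 + j\right)\right) = \left(-74 + j\right) \left(-89 + 2 j\right) = \left(-89 + 2 j\right) \left(-74 + j\right)$)
$K{\left(13 \right)} + \left(\left(11579 + 15272\right) - 13221\right) = \left(6586 - 3081 + 2 \cdot 13^{2}\right) + \left(\left(11579 + 15272\right) - 13221\right) = \left(6586 - 3081 + 2 \cdot 169\right) + \left(26851 - 13221\right) = \left(6586 - 3081 + 338\right) + 13630 = 3843 + 13630 = 17473$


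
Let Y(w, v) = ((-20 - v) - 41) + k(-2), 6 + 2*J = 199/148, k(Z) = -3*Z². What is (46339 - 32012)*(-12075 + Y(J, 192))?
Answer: -176795180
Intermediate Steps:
J = -689/296 (J = -3 + (199/148)/2 = -3 + (199*(1/148))/2 = -3 + (½)*(199/148) = -3 + 199/296 = -689/296 ≈ -2.3277)
Y(w, v) = -73 - v (Y(w, v) = ((-20 - v) - 41) - 3*(-2)² = (-61 - v) - 3*4 = (-61 - v) - 12 = -73 - v)
(46339 - 32012)*(-12075 + Y(J, 192)) = (46339 - 32012)*(-12075 + (-73 - 1*192)) = 14327*(-12075 + (-73 - 192)) = 14327*(-12075 - 265) = 14327*(-12340) = -176795180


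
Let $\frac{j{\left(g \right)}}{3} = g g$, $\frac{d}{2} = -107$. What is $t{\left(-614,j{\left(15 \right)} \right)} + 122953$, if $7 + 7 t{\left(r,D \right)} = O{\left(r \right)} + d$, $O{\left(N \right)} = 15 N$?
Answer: $\frac{851240}{7} \approx 1.2161 \cdot 10^{5}$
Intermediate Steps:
$d = -214$ ($d = 2 \left(-107\right) = -214$)
$j{\left(g \right)} = 3 g^{2}$ ($j{\left(g \right)} = 3 g g = 3 g^{2}$)
$t{\left(r,D \right)} = - \frac{221}{7} + \frac{15 r}{7}$ ($t{\left(r,D \right)} = -1 + \frac{15 r - 214}{7} = -1 + \frac{-214 + 15 r}{7} = -1 + \left(- \frac{214}{7} + \frac{15 r}{7}\right) = - \frac{221}{7} + \frac{15 r}{7}$)
$t{\left(-614,j{\left(15 \right)} \right)} + 122953 = \left(- \frac{221}{7} + \frac{15}{7} \left(-614\right)\right) + 122953 = \left(- \frac{221}{7} - \frac{9210}{7}\right) + 122953 = - \frac{9431}{7} + 122953 = \frac{851240}{7}$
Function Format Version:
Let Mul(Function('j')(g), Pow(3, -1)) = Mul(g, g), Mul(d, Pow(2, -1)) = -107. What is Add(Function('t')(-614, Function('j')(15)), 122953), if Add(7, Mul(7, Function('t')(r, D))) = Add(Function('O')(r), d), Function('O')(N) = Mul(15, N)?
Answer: Rational(851240, 7) ≈ 1.2161e+5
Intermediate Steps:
d = -214 (d = Mul(2, -107) = -214)
Function('j')(g) = Mul(3, Pow(g, 2)) (Function('j')(g) = Mul(3, Mul(g, g)) = Mul(3, Pow(g, 2)))
Function('t')(r, D) = Add(Rational(-221, 7), Mul(Rational(15, 7), r)) (Function('t')(r, D) = Add(-1, Mul(Rational(1, 7), Add(Mul(15, r), -214))) = Add(-1, Mul(Rational(1, 7), Add(-214, Mul(15, r)))) = Add(-1, Add(Rational(-214, 7), Mul(Rational(15, 7), r))) = Add(Rational(-221, 7), Mul(Rational(15, 7), r)))
Add(Function('t')(-614, Function('j')(15)), 122953) = Add(Add(Rational(-221, 7), Mul(Rational(15, 7), -614)), 122953) = Add(Add(Rational(-221, 7), Rational(-9210, 7)), 122953) = Add(Rational(-9431, 7), 122953) = Rational(851240, 7)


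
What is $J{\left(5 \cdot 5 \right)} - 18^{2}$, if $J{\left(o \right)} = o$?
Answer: $-299$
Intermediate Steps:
$J{\left(5 \cdot 5 \right)} - 18^{2} = 5 \cdot 5 - 18^{2} = 25 - 324 = -299$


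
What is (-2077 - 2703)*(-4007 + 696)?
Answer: 15826580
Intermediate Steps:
(-2077 - 2703)*(-4007 + 696) = -4780*(-3311) = 15826580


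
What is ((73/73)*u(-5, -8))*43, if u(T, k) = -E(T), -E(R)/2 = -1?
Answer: -86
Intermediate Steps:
E(R) = 2 (E(R) = -2*(-1) = 2)
u(T, k) = -2 (u(T, k) = -1*2 = -2)
((73/73)*u(-5, -8))*43 = ((73/73)*(-2))*43 = ((73*(1/73))*(-2))*43 = (1*(-2))*43 = -2*43 = -86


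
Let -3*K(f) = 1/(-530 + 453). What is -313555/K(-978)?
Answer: -72431205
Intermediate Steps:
K(f) = 1/231 (K(f) = -1/(3*(-530 + 453)) = -⅓/(-77) = -⅓*(-1/77) = 1/231)
-313555/K(-978) = -313555/1/231 = -313555*231 = -72431205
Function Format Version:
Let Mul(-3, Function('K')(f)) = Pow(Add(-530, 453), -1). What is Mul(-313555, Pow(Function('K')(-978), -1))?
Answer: -72431205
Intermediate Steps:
Function('K')(f) = Rational(1, 231) (Function('K')(f) = Mul(Rational(-1, 3), Pow(Add(-530, 453), -1)) = Mul(Rational(-1, 3), Pow(-77, -1)) = Mul(Rational(-1, 3), Rational(-1, 77)) = Rational(1, 231))
Mul(-313555, Pow(Function('K')(-978), -1)) = Mul(-313555, Pow(Rational(1, 231), -1)) = Mul(-313555, 231) = -72431205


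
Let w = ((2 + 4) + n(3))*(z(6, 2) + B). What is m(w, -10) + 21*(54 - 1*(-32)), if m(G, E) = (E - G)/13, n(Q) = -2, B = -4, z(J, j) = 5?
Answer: 23464/13 ≈ 1804.9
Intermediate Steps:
w = 4 (w = ((2 + 4) - 2)*(5 - 4) = (6 - 2)*1 = 4*1 = 4)
m(G, E) = -G/13 + E/13 (m(G, E) = (E - G)*(1/13) = -G/13 + E/13)
m(w, -10) + 21*(54 - 1*(-32)) = (-1/13*4 + (1/13)*(-10)) + 21*(54 - 1*(-32)) = (-4/13 - 10/13) + 21*(54 + 32) = -14/13 + 21*86 = -14/13 + 1806 = 23464/13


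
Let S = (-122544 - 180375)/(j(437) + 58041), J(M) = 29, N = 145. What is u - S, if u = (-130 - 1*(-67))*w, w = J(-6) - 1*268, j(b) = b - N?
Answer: 878622900/58333 ≈ 15062.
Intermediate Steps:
j(b) = -145 + b (j(b) = b - 1*145 = b - 145 = -145 + b)
w = -239 (w = 29 - 1*268 = 29 - 268 = -239)
S = -302919/58333 (S = (-122544 - 180375)/((-145 + 437) + 58041) = -302919/(292 + 58041) = -302919/58333 ≈ -5.1929)
u = 15057 (u = (-130 - 1*(-67))*(-239) = (-130 + 67)*(-239) = -63*(-239) = 15057)
u - S = 15057 - 1*(-302919/58333) = 15057 + 302919/58333 = 878622900/58333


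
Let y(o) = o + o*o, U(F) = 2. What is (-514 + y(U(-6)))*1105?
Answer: -561340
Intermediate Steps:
y(o) = o + o²
(-514 + y(U(-6)))*1105 = (-514 + 2*(1 + 2))*1105 = (-514 + 2*3)*1105 = (-514 + 6)*1105 = -508*1105 = -561340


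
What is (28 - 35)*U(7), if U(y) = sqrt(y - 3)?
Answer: -14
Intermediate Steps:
U(y) = sqrt(-3 + y)
(28 - 35)*U(7) = (28 - 35)*sqrt(-3 + 7) = -7*sqrt(4) = -7*2 = -14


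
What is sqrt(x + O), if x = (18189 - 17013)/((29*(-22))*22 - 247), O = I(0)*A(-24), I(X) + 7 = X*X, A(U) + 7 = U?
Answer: sqrt(1032745)/69 ≈ 14.728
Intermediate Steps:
A(U) = -7 + U
I(X) = -7 + X**2 (I(X) = -7 + X*X = -7 + X**2)
O = 217 (O = (-7 + 0**2)*(-7 - 24) = (-7 + 0)*(-31) = -7*(-31) = 217)
x = -392/4761 (x = 1176/(-638*22 - 247) = 1176/(-14036 - 247) = 1176/(-14283) = 1176*(-1/14283) = -392/4761 ≈ -0.082336)
sqrt(x + O) = sqrt(-392/4761 + 217) = sqrt(1032745/4761) = sqrt(1032745)/69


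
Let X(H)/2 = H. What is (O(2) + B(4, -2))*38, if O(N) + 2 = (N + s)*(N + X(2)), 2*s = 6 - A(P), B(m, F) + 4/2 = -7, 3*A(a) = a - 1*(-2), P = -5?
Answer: 836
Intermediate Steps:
X(H) = 2*H
A(a) = ⅔ + a/3 (A(a) = (a - 1*(-2))/3 = (a + 2)/3 = (2 + a)/3 = ⅔ + a/3)
B(m, F) = -9 (B(m, F) = -2 - 7 = -9)
s = 7/2 (s = (6 - (⅔ + (⅓)*(-5)))/2 = (6 - (⅔ - 5/3))/2 = (6 - 1*(-1))/2 = (6 + 1)/2 = (½)*7 = 7/2 ≈ 3.5000)
O(N) = -2 + (4 + N)*(7/2 + N) (O(N) = -2 + (N + 7/2)*(N + 2*2) = -2 + (7/2 + N)*(N + 4) = -2 + (7/2 + N)*(4 + N) = -2 + (4 + N)*(7/2 + N))
(O(2) + B(4, -2))*38 = ((12 + 2² + (15/2)*2) - 9)*38 = ((12 + 4 + 15) - 9)*38 = (31 - 9)*38 = 22*38 = 836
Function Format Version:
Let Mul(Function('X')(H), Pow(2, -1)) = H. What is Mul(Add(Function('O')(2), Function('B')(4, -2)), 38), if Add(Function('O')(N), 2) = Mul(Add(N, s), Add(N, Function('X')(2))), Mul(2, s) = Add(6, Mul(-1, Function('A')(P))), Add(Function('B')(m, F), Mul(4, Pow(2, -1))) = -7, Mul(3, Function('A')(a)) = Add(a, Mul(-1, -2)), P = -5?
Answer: 836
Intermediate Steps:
Function('X')(H) = Mul(2, H)
Function('A')(a) = Add(Rational(2, 3), Mul(Rational(1, 3), a)) (Function('A')(a) = Mul(Rational(1, 3), Add(a, Mul(-1, -2))) = Mul(Rational(1, 3), Add(a, 2)) = Mul(Rational(1, 3), Add(2, a)) = Add(Rational(2, 3), Mul(Rational(1, 3), a)))
Function('B')(m, F) = -9 (Function('B')(m, F) = Add(-2, -7) = -9)
s = Rational(7, 2) (s = Mul(Rational(1, 2), Add(6, Mul(-1, Add(Rational(2, 3), Mul(Rational(1, 3), -5))))) = Mul(Rational(1, 2), Add(6, Mul(-1, Add(Rational(2, 3), Rational(-5, 3))))) = Mul(Rational(1, 2), Add(6, Mul(-1, -1))) = Mul(Rational(1, 2), Add(6, 1)) = Mul(Rational(1, 2), 7) = Rational(7, 2) ≈ 3.5000)
Function('O')(N) = Add(-2, Mul(Add(4, N), Add(Rational(7, 2), N))) (Function('O')(N) = Add(-2, Mul(Add(N, Rational(7, 2)), Add(N, Mul(2, 2)))) = Add(-2, Mul(Add(Rational(7, 2), N), Add(N, 4))) = Add(-2, Mul(Add(Rational(7, 2), N), Add(4, N))) = Add(-2, Mul(Add(4, N), Add(Rational(7, 2), N))))
Mul(Add(Function('O')(2), Function('B')(4, -2)), 38) = Mul(Add(Add(12, Pow(2, 2), Mul(Rational(15, 2), 2)), -9), 38) = Mul(Add(Add(12, 4, 15), -9), 38) = Mul(Add(31, -9), 38) = Mul(22, 38) = 836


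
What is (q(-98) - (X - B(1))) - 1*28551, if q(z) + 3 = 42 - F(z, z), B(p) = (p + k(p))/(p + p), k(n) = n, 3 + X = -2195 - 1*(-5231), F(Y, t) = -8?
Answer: -31536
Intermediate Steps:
X = 3033 (X = -3 + (-2195 - 1*(-5231)) = -3 + (-2195 + 5231) = -3 + 3036 = 3033)
B(p) = 1 (B(p) = (p + p)/(p + p) = (2*p)/((2*p)) = (2*p)*(1/(2*p)) = 1)
q(z) = 47 (q(z) = -3 + (42 - 1*(-8)) = -3 + (42 + 8) = -3 + 50 = 47)
(q(-98) - (X - B(1))) - 1*28551 = (47 - (3033 - 1*1)) - 1*28551 = (47 - (3033 - 1)) - 28551 = (47 - 1*3032) - 28551 = (47 - 3032) - 28551 = -2985 - 28551 = -31536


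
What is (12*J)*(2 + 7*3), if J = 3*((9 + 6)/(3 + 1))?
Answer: 3105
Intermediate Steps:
J = 45/4 (J = 3*(15/4) = 45/4 ≈ 11.250)
(12*J)*(2 + 7*3) = (12*(45/4))*(2 + 7*3) = 135*(2 + 21) = 135*23 = 3105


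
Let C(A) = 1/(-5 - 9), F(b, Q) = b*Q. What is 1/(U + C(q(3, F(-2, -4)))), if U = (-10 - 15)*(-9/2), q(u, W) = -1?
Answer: 7/787 ≈ 0.0088945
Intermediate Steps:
F(b, Q) = Q*b
C(A) = -1/14 (C(A) = 1/(-14) = -1/14)
U = 225/2 (U = -(-225)/2 = -25*(-9/2) = 225/2 ≈ 112.50)
1/(U + C(q(3, F(-2, -4)))) = 1/(225/2 - 1/14) = 1/(787/7) = 7/787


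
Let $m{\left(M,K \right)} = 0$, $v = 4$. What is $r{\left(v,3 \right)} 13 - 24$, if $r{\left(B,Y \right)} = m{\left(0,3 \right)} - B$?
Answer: $-76$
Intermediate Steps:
$r{\left(B,Y \right)} = - B$ ($r{\left(B,Y \right)} = 0 - B = - B$)
$r{\left(v,3 \right)} 13 - 24 = \left(-1\right) 4 \cdot 13 - 24 = \left(-4\right) 13 - 24 = -52 - 24 = -76$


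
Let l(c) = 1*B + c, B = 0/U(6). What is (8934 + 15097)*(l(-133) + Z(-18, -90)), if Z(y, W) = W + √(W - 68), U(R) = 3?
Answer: -5358913 + 24031*I*√158 ≈ -5.3589e+6 + 3.0207e+5*I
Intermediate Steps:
Z(y, W) = W + √(-68 + W)
B = 0 (B = 0/3 = 0*(⅓) = 0)
l(c) = c (l(c) = 1*0 + c = 0 + c = c)
(8934 + 15097)*(l(-133) + Z(-18, -90)) = (8934 + 15097)*(-133 + (-90 + √(-68 - 90))) = 24031*(-133 + (-90 + √(-158))) = 24031*(-133 + (-90 + I*√158)) = 24031*(-223 + I*√158) = -5358913 + 24031*I*√158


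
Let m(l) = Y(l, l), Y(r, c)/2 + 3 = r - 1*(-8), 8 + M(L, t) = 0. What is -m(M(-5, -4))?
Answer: 6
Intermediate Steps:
M(L, t) = -8 (M(L, t) = -8 + 0 = -8)
Y(r, c) = 10 + 2*r (Y(r, c) = -6 + 2*(r - 1*(-8)) = -6 + 2*(r + 8) = -6 + 2*(8 + r) = -6 + (16 + 2*r) = 10 + 2*r)
m(l) = 10 + 2*l
-m(M(-5, -4)) = -(10 + 2*(-8)) = -(10 - 16) = -1*(-6) = 6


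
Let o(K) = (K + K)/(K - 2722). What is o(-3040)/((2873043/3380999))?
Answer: 10278236960/8277236883 ≈ 1.2417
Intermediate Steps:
o(K) = 2*K/(-2722 + K) (o(K) = (2*K)/(-2722 + K) = 2*K/(-2722 + K))
o(-3040)/((2873043/3380999)) = (2*(-3040)/(-2722 - 3040))/((2873043/3380999)) = (2*(-3040)/(-5762))/((2873043*(1/3380999))) = (2*(-3040)*(-1/5762))/(2873043/3380999) = (3040/2881)*(3380999/2873043) = 10278236960/8277236883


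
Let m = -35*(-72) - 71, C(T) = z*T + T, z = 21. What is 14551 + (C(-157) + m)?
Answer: 13546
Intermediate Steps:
C(T) = 22*T (C(T) = 21*T + T = 22*T)
m = 2449 (m = 2520 - 71 = 2449)
14551 + (C(-157) + m) = 14551 + (22*(-157) + 2449) = 14551 + (-3454 + 2449) = 14551 - 1005 = 13546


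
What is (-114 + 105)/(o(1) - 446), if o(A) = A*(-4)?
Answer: 1/50 ≈ 0.020000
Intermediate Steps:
o(A) = -4*A
(-114 + 105)/(o(1) - 446) = (-114 + 105)/(-4*1 - 446) = -9/(-4 - 446) = -9/(-450) = -9*(-1/450) = 1/50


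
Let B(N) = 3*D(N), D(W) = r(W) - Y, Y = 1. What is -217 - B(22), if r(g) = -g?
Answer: -148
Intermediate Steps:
D(W) = -1 - W (D(W) = -W - 1*1 = -W - 1 = -1 - W)
B(N) = -3 - 3*N (B(N) = 3*(-1 - N) = -3 - 3*N)
-217 - B(22) = -217 - (-3 - 3*22) = -217 - (-3 - 66) = -217 - 1*(-69) = -217 + 69 = -148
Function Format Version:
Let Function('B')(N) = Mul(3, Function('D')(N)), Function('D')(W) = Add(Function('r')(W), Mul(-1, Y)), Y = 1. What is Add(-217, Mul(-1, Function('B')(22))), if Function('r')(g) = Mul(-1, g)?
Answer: -148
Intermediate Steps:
Function('D')(W) = Add(-1, Mul(-1, W)) (Function('D')(W) = Add(Mul(-1, W), Mul(-1, 1)) = Add(Mul(-1, W), -1) = Add(-1, Mul(-1, W)))
Function('B')(N) = Add(-3, Mul(-3, N)) (Function('B')(N) = Mul(3, Add(-1, Mul(-1, N))) = Add(-3, Mul(-3, N)))
Add(-217, Mul(-1, Function('B')(22))) = Add(-217, Mul(-1, Add(-3, Mul(-3, 22)))) = Add(-217, Mul(-1, Add(-3, -66))) = Add(-217, Mul(-1, -69)) = Add(-217, 69) = -148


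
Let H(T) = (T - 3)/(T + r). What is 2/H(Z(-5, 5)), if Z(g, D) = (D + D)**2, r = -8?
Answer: 184/97 ≈ 1.8969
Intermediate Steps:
Z(g, D) = 4*D**2 (Z(g, D) = (2*D)**2 = 4*D**2)
H(T) = (-3 + T)/(-8 + T) (H(T) = (T - 3)/(T - 8) = (-3 + T)/(-8 + T))
2/H(Z(-5, 5)) = 2/((-3 + 4*5**2)/(-8 + 4*5**2)) = 2/((-3 + 4*25)/(-8 + 4*25)) = 2/((-3 + 100)/(-8 + 100)) = 2/(97/92) = (92/97)*2 = 184/97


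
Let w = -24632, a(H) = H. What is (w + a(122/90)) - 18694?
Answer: -1949609/45 ≈ -43325.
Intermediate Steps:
(w + a(122/90)) - 18694 = (-24632 + 122/90) - 18694 = (-24632 + 122*(1/90)) - 18694 = (-24632 + 61/45) - 18694 = -1108379/45 - 18694 = -1949609/45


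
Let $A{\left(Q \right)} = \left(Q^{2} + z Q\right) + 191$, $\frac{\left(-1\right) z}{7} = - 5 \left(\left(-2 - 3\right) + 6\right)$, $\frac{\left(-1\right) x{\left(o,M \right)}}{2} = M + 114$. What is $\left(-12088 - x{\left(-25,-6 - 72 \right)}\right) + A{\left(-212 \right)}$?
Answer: $25699$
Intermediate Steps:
$x{\left(o,M \right)} = -228 - 2 M$ ($x{\left(o,M \right)} = - 2 \left(M + 114\right) = - 2 \left(114 + M\right) = -228 - 2 M$)
$z = 35$ ($z = - 7 \left(- 5 \left(\left(-2 - 3\right) + 6\right)\right) = - 7 \left(- 5 \left(-5 + 6\right)\right) = - 7 \left(\left(-5\right) 1\right) = \left(-7\right) \left(-5\right) = 35$)
$A{\left(Q \right)} = 191 + Q^{2} + 35 Q$ ($A{\left(Q \right)} = \left(Q^{2} + 35 Q\right) + 191 = 191 + Q^{2} + 35 Q$)
$\left(-12088 - x{\left(-25,-6 - 72 \right)}\right) + A{\left(-212 \right)} = \left(-12088 - \left(-228 - 2 \left(-6 - 72\right)\right)\right) + \left(191 + \left(-212\right)^{2} + 35 \left(-212\right)\right) = \left(-12088 - \left(-228 - 2 \left(-6 - 72\right)\right)\right) + \left(191 + 44944 - 7420\right) = \left(-12088 - \left(-228 - -156\right)\right) + 37715 = \left(-12088 - \left(-228 + 156\right)\right) + 37715 = \left(-12088 - -72\right) + 37715 = \left(-12088 + 72\right) + 37715 = -12016 + 37715 = 25699$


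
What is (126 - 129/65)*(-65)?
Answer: -8061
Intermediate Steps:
(126 - 129/65)*(-65) = (8061/65)*(-65) = -8061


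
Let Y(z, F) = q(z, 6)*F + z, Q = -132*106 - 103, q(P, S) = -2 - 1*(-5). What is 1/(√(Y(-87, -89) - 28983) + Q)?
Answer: -14095/198698362 - I*√29337/198698362 ≈ -7.0937e-5 - 8.6201e-7*I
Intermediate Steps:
q(P, S) = 3 (q(P, S) = -2 + 5 = 3)
Q = -14095 (Q = -13992 - 103 = -14095)
Y(z, F) = z + 3*F (Y(z, F) = 3*F + z = z + 3*F)
1/(√(Y(-87, -89) - 28983) + Q) = 1/(√((-87 + 3*(-89)) - 28983) - 14095) = 1/(√((-87 - 267) - 28983) - 14095) = 1/(√(-354 - 28983) - 14095) = 1/(√(-29337) - 14095) = 1/(I*√29337 - 14095) = 1/(-14095 + I*√29337)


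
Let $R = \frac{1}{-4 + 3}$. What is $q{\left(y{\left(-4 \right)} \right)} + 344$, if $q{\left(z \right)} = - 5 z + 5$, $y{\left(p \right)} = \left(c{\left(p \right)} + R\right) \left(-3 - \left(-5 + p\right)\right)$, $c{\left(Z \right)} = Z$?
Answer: $499$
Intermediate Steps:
$R = -1$ ($R = \frac{1}{-1} = -1$)
$y{\left(p \right)} = \left(-1 + p\right) \left(2 - p\right)$ ($y{\left(p \right)} = \left(p - 1\right) \left(-3 - \left(-5 + p\right)\right) = \left(-1 + p\right) \left(2 - p\right)$)
$q{\left(z \right)} = 5 - 5 z$
$q{\left(y{\left(-4 \right)} \right)} + 344 = \left(5 - 5 \left(-2 - \left(-4\right)^{2} + 3 \left(-4\right)\right)\right) + 344 = \left(5 - 5 \left(-2 - 16 - 12\right)\right) + 344 = \left(5 - -150\right) + 344 = \left(5 + 150\right) + 344 = 155 + 344 = 499$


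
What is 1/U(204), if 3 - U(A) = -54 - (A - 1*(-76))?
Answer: 1/337 ≈ 0.0029674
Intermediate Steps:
U(A) = 133 + A (U(A) = 3 - (-54 - (A - 1*(-76))) = 3 - (-54 - (A + 76)) = 3 - (-54 - (76 + A)) = 3 - (-54 + (-76 - A)) = 3 - (-130 - A) = 3 + (130 + A) = 133 + A)
1/U(204) = 1/(133 + 204) = 1/337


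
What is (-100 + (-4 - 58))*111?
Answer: -17982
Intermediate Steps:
(-100 + (-4 - 58))*111 = (-100 - 62)*111 = -162*111 = -17982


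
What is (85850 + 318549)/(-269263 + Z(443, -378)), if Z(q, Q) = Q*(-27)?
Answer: -404399/259057 ≈ -1.5610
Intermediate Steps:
Z(q, Q) = -27*Q
(85850 + 318549)/(-269263 + Z(443, -378)) = (85850 + 318549)/(-269263 - 27*(-378)) = 404399/(-269263 + 10206) = 404399/(-259057) = 404399*(-1/259057) = -404399/259057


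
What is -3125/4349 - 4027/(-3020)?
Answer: 8075923/13133980 ≈ 0.61489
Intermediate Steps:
-3125/4349 - 4027/(-3020) = -3125*1/4349 - 4027*(-1/3020) = -3125/4349 + 4027/3020 = 8075923/13133980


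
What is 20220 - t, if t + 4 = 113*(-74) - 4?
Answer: 28590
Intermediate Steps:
t = -8370 (t = -4 + (113*(-74) - 4) = -4 + (-8362 - 4) = -4 - 8366 = -8370)
20220 - t = 20220 - 1*(-8370) = 20220 + 8370 = 28590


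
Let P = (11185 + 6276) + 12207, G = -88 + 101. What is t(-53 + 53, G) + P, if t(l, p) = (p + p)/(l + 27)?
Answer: 801062/27 ≈ 29669.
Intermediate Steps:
G = 13
t(l, p) = 2*p/(27 + l) (t(l, p) = (2*p)/(27 + l) = 2*p/(27 + l))
P = 29668 (P = 17461 + 12207 = 29668)
t(-53 + 53, G) + P = 2*13/(27 + (-53 + 53)) + 29668 = 2*13/(27 + 0) + 29668 = 2*13/27 + 29668 = 2*13*(1/27) + 29668 = 26/27 + 29668 = 801062/27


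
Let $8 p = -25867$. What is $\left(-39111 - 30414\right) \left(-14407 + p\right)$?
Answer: $\frac{9811576575}{8} \approx 1.2264 \cdot 10^{9}$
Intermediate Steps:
$p = - \frac{25867}{8}$ ($p = \frac{1}{8} \left(-25867\right) = - \frac{25867}{8} \approx -3233.4$)
$\left(-39111 - 30414\right) \left(-14407 + p\right) = \left(-39111 - 30414\right) \left(-14407 - \frac{25867}{8}\right) = \left(-69525\right) \left(- \frac{141123}{8}\right) = \frac{9811576575}{8}$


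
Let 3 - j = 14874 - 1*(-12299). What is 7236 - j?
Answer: 34406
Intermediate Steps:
j = -27170 (j = 3 - (14874 - 1*(-12299)) = 3 - (14874 + 12299) = 3 - 1*27173 = 3 - 27173 = -27170)
7236 - j = 7236 - 1*(-27170) = 7236 + 27170 = 34406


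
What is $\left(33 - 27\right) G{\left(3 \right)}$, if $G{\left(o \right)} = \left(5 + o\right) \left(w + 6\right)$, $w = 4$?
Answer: $480$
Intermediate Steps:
$G{\left(o \right)} = 50 + 10 o$ ($G{\left(o \right)} = \left(5 + o\right) \left(4 + 6\right) = \left(5 + o\right) 10 = 50 + 10 o$)
$\left(33 - 27\right) G{\left(3 \right)} = \left(33 - 27\right) \left(50 + 10 \cdot 3\right) = 6 \left(50 + 30\right) = 6 \cdot 80 = 480$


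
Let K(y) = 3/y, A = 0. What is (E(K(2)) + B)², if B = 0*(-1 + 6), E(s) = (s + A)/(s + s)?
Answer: ¼ ≈ 0.25000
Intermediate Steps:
E(s) = ½ (E(s) = (s + 0)/(s + s) = s/((2*s)) = s*(1/(2*s)) = ½)
B = 0 (B = 0*5 = 0)
(E(K(2)) + B)² = (½ + 0)² = (½)² = ¼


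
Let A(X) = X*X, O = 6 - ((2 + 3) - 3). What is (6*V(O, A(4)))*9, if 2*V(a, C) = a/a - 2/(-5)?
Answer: 189/5 ≈ 37.800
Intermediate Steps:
O = 4 (O = 6 - (5 - 3) = 6 - 1*2 = 6 - 2 = 4)
A(X) = X²
V(a, C) = 7/10 (V(a, C) = (a/a - 2/(-5))/2 = (1 - 2*(-⅕))/2 = (1 + ⅖)/2 = (½)*(7/5) = 7/10)
(6*V(O, A(4)))*9 = (6*(7/10))*9 = (21/5)*9 = 189/5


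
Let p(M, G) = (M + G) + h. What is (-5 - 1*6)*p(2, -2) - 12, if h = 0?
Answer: -12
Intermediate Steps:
p(M, G) = G + M (p(M, G) = (M + G) + 0 = (G + M) + 0 = G + M)
(-5 - 1*6)*p(2, -2) - 12 = (-5 - 1*6)*(-2 + 2) - 12 = (-5 - 6)*0 - 12 = -11*0 - 12 = 0 - 12 = -12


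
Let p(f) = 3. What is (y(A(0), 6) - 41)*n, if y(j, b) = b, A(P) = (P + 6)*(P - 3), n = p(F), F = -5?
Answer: -105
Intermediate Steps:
n = 3
A(P) = (-3 + P)*(6 + P) (A(P) = (6 + P)*(-3 + P) = (-3 + P)*(6 + P))
(y(A(0), 6) - 41)*n = (6 - 41)*3 = -35*3 = -105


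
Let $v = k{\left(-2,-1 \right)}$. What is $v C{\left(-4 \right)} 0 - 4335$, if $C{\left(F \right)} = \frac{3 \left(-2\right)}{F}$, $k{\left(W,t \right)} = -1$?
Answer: $-4335$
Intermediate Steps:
$v = -1$
$C{\left(F \right)} = - \frac{6}{F}$
$v C{\left(-4 \right)} 0 - 4335 = - \frac{-6}{-4} \cdot 0 - 4335 = - \frac{\left(-6\right) \left(-1\right)}{4} \cdot 0 - 4335 = \left(-1\right) \frac{3}{2} \cdot 0 - 4335 = \left(- \frac{3}{2}\right) 0 - 4335 = 0 - 4335 = -4335$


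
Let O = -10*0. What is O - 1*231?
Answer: -231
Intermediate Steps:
O = 0
O - 1*231 = 0 - 1*231 = 0 - 231 = -231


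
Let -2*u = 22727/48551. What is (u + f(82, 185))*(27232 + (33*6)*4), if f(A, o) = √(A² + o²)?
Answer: -318450724/48551 + 28024*√40949 ≈ 5.6643e+6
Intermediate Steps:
u = -22727/97102 (u = -22727/(2*48551) = -½*22727/48551 = -22727/97102 ≈ -0.23405)
(u + f(82, 185))*(27232 + (33*6)*4) = (-22727/97102 + √(82² + 185²))*(27232 + (33*6)*4) = (-22727/97102 + √(6724 + 34225))*(27232 + 198*4) = (-22727/97102 + √40949)*(27232 + 792) = (-22727/97102 + √40949)*28024 = -318450724/48551 + 28024*√40949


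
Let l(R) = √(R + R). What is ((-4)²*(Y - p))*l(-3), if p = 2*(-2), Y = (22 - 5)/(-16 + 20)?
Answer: 132*I*√6 ≈ 323.33*I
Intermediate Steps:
l(R) = √2*√R (l(R) = √(2*R) = √2*√R)
Y = 17/4 ≈ 4.2500
p = -4
((-4)²*(Y - p))*l(-3) = ((-4)²*(17/4 - 1*(-4)))*(√2*√(-3)) = (16*(17/4 + 4))*(√2*(I*√3)) = (16*(33/4))*(I*√6) = 132*(I*√6) = 132*I*√6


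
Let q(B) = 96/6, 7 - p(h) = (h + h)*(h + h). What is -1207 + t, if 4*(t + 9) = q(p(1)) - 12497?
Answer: -17345/4 ≈ -4336.3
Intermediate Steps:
p(h) = 7 - 4*h² (p(h) = 7 - (h + h)*(h + h) = 7 - 2*h*2*h = 7 - 4*h²)
q(B) = 16 (q(B) = 96*(⅙) = 16)
t = -12517/4 (t = -9 + (16 - 12497)/4 = -9 + (¼)*(-12481) = -9 - 12481/4 = -12517/4 ≈ -3129.3)
-1207 + t = -1207 - 12517/4 = -17345/4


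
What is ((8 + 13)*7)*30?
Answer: 4410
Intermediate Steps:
((8 + 13)*7)*30 = (21*7)*30 = 147*30 = 4410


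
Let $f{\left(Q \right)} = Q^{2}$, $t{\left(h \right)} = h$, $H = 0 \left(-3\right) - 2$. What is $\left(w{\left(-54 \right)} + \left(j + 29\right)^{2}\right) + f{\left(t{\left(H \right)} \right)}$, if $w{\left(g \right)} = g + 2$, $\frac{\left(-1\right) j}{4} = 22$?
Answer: $3433$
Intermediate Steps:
$j = -88$ ($j = \left(-4\right) 22 = -88$)
$H = -2$ ($H = 0 - 2 = -2$)
$w{\left(g \right)} = 2 + g$
$\left(w{\left(-54 \right)} + \left(j + 29\right)^{2}\right) + f{\left(t{\left(H \right)} \right)} = \left(\left(2 - 54\right) + \left(-88 + 29\right)^{2}\right) + \left(-2\right)^{2} = \left(-52 + \left(-59\right)^{2}\right) + 4 = \left(-52 + 3481\right) + 4 = 3429 + 4 = 3433$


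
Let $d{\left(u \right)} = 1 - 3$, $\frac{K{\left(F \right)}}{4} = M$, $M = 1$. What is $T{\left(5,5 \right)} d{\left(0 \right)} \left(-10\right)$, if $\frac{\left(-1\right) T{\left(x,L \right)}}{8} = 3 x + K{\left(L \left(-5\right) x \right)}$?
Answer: $-3040$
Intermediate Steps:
$K{\left(F \right)} = 4$ ($K{\left(F \right)} = 4 \cdot 1 = 4$)
$T{\left(x,L \right)} = -32 - 24 x$ ($T{\left(x,L \right)} = - 8 \left(3 x + 4\right) = - 8 \left(4 + 3 x\right) = -32 - 24 x$)
$d{\left(u \right)} = -2$ ($d{\left(u \right)} = 1 - 3 = -2$)
$T{\left(5,5 \right)} d{\left(0 \right)} \left(-10\right) = \left(-32 - 120\right) \left(-2\right) \left(-10\right) = \left(-152\right) \left(-2\right) \left(-10\right) = 304 \left(-10\right) = -3040$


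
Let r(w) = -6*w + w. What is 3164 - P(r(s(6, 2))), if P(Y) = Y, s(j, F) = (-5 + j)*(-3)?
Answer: 3149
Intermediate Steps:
s(j, F) = 15 - 3*j
r(w) = -5*w
3164 - P(r(s(6, 2))) = 3164 - (-5)*(15 - 3*6) = 3164 - (-5)*(15 - 18) = 3164 - (-5)*(-3) = 3164 - 1*15 = 3164 - 15 = 3149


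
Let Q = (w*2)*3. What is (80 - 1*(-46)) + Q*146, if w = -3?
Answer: -2502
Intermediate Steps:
Q = -18 (Q = -3*2*3 = -6*3 = -18)
(80 - 1*(-46)) + Q*146 = (80 - 1*(-46)) - 18*146 = (80 + 46) - 2628 = 126 - 2628 = -2502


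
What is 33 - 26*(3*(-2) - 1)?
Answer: 215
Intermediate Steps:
33 - 26*(3*(-2) - 1) = 33 - 26*(-6 - 1) = 33 - 26*(-7) = 33 + 182 = 215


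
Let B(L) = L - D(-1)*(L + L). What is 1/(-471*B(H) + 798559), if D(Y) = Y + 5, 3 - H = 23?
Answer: 1/732619 ≈ 1.3650e-6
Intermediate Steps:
H = -20 (H = 3 - 1*23 = 3 - 23 = -20)
D(Y) = 5 + Y
B(L) = -7*L (B(L) = L - (5 - 1)*(L + L) = L - 4*2*L = L - 8*L = -7*L)
1/(-471*B(H) + 798559) = 1/(-(-3297)*(-20) + 798559) = 1/(-471*140 + 798559) = 1/(-65940 + 798559) = 1/732619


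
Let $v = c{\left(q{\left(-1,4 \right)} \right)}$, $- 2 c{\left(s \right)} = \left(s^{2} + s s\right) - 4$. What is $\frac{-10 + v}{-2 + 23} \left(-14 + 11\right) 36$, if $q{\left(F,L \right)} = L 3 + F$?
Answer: $\frac{4644}{7} \approx 663.43$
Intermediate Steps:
$q{\left(F,L \right)} = F + 3 L$ ($q{\left(F,L \right)} = 3 L + F = F + 3 L$)
$c{\left(s \right)} = 2 - s^{2}$ ($c{\left(s \right)} = - \frac{\left(s^{2} + s s\right) - 4}{2} = - \frac{\left(s^{2} + s^{2}\right) - 4}{2} = - \frac{2 s^{2} - 4}{2} = - \frac{-4 + 2 s^{2}}{2} = 2 - s^{2}$)
$v = -119$ ($v = 2 - \left(-1 + 3 \cdot 4\right)^{2} = 2 - \left(-1 + 12\right)^{2} = 2 - 11^{2} = 2 - 121 = -119$)
$\frac{-10 + v}{-2 + 23} \left(-14 + 11\right) 36 = \frac{-10 - 119}{-2 + 23} \left(-14 + 11\right) 36 = - \frac{129}{21} \left(-3\right) 36 = \left(-129\right) \frac{1}{21} \left(-3\right) 36 = \left(- \frac{43}{7}\right) \left(-3\right) 36 = \frac{129}{7} \cdot 36 = \frac{4644}{7}$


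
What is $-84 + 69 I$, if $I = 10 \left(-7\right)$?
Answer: $-4914$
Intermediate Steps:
$I = -70$
$-84 + 69 I = -84 + 69 \left(-70\right) = -84 - 4830 = -4914$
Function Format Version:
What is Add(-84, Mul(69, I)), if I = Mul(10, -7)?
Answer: -4914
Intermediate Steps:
I = -70
Add(-84, Mul(69, I)) = Add(-84, Mul(69, -70)) = Add(-84, -4830) = -4914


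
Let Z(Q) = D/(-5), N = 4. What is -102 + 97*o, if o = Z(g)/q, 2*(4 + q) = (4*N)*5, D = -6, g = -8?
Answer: -2963/30 ≈ -98.767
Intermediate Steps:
Z(Q) = 6/5 (Z(Q) = -6/(-5) = -6*(-⅕) = 6/5)
q = 36 (q = -4 + ((4*4)*5)/2 = -4 + (16*5)/2 = -4 + (½)*80 = -4 + 40 = 36)
o = 1/30 (o = (6/5)/36 = (6/5)*(1/36) = 1/30 ≈ 0.033333)
-102 + 97*o = -102 + 97*(1/30) = -102 + 97/30 = -2963/30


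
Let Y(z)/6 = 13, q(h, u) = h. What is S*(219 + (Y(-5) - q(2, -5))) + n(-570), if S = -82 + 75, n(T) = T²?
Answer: 322835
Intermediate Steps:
S = -7
Y(z) = 78 (Y(z) = 6*13 = 78)
S*(219 + (Y(-5) - q(2, -5))) + n(-570) = -7*(219 + (78 - 1*2)) + (-570)² = -7*(219 + (78 - 2)) + 324900 = -7*(219 + 76) + 324900 = -7*295 + 324900 = -2065 + 324900 = 322835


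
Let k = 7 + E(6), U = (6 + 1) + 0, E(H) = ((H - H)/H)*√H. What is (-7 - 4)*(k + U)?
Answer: -154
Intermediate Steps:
E(H) = 0 (E(H) = (0/H)*√H = 0*√H = 0)
U = 7 (U = 7 + 0 = 7)
k = 7 (k = 7 + 0 = 7)
(-7 - 4)*(k + U) = (-7 - 4)*(7 + 7) = -11*14 = -154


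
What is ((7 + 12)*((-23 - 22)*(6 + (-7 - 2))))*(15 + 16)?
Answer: 79515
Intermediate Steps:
((7 + 12)*((-23 - 22)*(6 + (-7 - 2))))*(15 + 16) = (19*(-45*(6 - 9)))*31 = (19*(-45*(-3)))*31 = (19*135)*31 = 2565*31 = 79515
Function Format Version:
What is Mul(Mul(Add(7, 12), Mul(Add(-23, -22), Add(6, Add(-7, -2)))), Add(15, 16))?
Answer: 79515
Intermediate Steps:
Mul(Mul(Add(7, 12), Mul(Add(-23, -22), Add(6, Add(-7, -2)))), Add(15, 16)) = Mul(Mul(19, Mul(-45, Add(6, -9))), 31) = Mul(Mul(19, Mul(-45, -3)), 31) = Mul(Mul(19, 135), 31) = Mul(2565, 31) = 79515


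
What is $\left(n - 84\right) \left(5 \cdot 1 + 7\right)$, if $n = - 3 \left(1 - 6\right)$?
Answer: $-828$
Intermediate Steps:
$n = 15$ ($n = \left(-3\right) \left(-5\right) = 15$)
$\left(n - 84\right) \left(5 \cdot 1 + 7\right) = \left(15 - 84\right) \left(5 \cdot 1 + 7\right) = - 69 \left(5 + 7\right) = \left(-69\right) 12 = -828$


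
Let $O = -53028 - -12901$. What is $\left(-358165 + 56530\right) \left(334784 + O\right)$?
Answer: $-88878864195$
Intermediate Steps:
$O = -40127$ ($O = -53028 + 12901 = -40127$)
$\left(-358165 + 56530\right) \left(334784 + O\right) = \left(-358165 + 56530\right) \left(334784 - 40127\right) = \left(-301635\right) 294657 = -88878864195$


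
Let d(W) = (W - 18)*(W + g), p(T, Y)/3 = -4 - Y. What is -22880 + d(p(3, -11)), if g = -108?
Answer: -23141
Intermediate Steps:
p(T, Y) = -12 - 3*Y (p(T, Y) = 3*(-4 - Y) = -12 - 3*Y)
d(W) = (-108 + W)*(-18 + W) (d(W) = (W - 18)*(W - 108) = (-18 + W)*(-108 + W) = (-108 + W)*(-18 + W))
-22880 + d(p(3, -11)) = -22880 + (1944 + (-12 - 3*(-11))**2 - 126*(-12 - 3*(-11))) = -22880 + (1944 + (-12 + 33)**2 - 126*(-12 + 33)) = -22880 + (1944 + 21**2 - 126*21) = -22880 + (1944 + 441 - 2646) = -22880 - 261 = -23141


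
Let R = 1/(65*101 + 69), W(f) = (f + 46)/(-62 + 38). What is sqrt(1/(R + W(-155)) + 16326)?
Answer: sqrt(2134314506313870)/361565 ≈ 127.77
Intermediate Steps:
W(f) = -23/12 - f/24 (W(f) = (46 + f)/(-24) = (46 + f)*(-1/24) = -23/12 - f/24)
R = 1/6634 (R = 1/(6565 + 69) = 1/6634 ≈ 0.00015074)
sqrt(1/(R + W(-155)) + 16326) = sqrt(1/(1/6634 + (-23/12 - 1/24*(-155))) + 16326) = sqrt(1/(1/6634 + (-23/12 + 155/24)) + 16326) = sqrt(1/(1/6634 + 109/24) + 16326) = sqrt(1/(361565/79608) + 16326) = sqrt(79608/361565 + 16326) = sqrt(5902989798/361565) = sqrt(2134314506313870)/361565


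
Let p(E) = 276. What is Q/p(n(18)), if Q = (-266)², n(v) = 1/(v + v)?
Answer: 17689/69 ≈ 256.36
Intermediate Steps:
n(v) = 1/(2*v)
Q = 70756
Q/p(n(18)) = 70756/276 = 70756*(1/276) = 17689/69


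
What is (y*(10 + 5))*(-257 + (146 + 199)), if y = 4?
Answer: 5280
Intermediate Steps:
(y*(10 + 5))*(-257 + (146 + 199)) = (4*(10 + 5))*(-257 + (146 + 199)) = (4*15)*(-257 + 345) = 60*88 = 5280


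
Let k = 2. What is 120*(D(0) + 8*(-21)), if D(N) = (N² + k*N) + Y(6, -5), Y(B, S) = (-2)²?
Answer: -19680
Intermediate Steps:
Y(B, S) = 4
D(N) = 4 + N² + 2*N (D(N) = (N² + 2*N) + 4 = 4 + N² + 2*N)
120*(D(0) + 8*(-21)) = 120*((4 + 0² + 2*0) + 8*(-21)) = 120*((4 + 0 + 0) - 168) = 120*(4 - 168) = 120*(-164) = -19680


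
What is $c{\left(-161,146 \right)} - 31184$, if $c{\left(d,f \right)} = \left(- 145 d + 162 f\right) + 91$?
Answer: $15904$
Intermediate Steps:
$c{\left(d,f \right)} = 91 - 145 d + 162 f$
$c{\left(-161,146 \right)} - 31184 = \left(91 - -23345 + 162 \cdot 146\right) - 31184 = \left(91 + 23345 + 23652\right) - 31184 = 47088 - 31184 = 15904$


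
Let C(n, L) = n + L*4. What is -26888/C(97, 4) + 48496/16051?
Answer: -60871320/259109 ≈ -234.93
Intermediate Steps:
C(n, L) = n + 4*L
-26888/C(97, 4) + 48496/16051 = -26888/(97 + 4*4) + 48496/16051 = -26888/(97 + 16) + 48496*(1/16051) = -26888/113 + 6928/2293 = -60871320/259109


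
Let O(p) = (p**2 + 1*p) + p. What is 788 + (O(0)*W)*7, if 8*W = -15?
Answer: 788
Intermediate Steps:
O(p) = p**2 + 2*p (O(p) = (p**2 + p) + p = (p + p**2) + p = p**2 + 2*p)
W = -15/8 (W = (1/8)*(-15) = -15/8 ≈ -1.8750)
788 + (O(0)*W)*7 = 788 + ((0*(2 + 0))*(-15/8))*7 = 788 + ((0*2)*(-15/8))*7 = 788 + (0*(-15/8))*7 = 788 + 0*7 = 788 + 0 = 788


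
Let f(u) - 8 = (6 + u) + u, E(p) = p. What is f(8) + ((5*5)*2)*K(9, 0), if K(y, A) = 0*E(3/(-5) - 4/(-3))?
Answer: 30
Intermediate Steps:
f(u) = 14 + 2*u (f(u) = 8 + ((6 + u) + u) = 8 + (6 + 2*u) = 14 + 2*u)
K(y, A) = 0 (K(y, A) = 0*(3/(-5) - 4/(-3)) = 0*(3*(-⅕) - 4*(-⅓)) = 0*(-⅗ + 4/3) = 0*(11/15) = 0)
f(8) + ((5*5)*2)*K(9, 0) = (14 + 2*8) + ((5*5)*2)*0 = (14 + 16) + (25*2)*0 = 30 + 50*0 = 30 + 0 = 30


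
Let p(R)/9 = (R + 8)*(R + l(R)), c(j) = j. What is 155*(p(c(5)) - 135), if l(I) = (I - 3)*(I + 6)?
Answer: 468720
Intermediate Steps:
l(I) = (-3 + I)*(6 + I)
p(R) = 9*(8 + R)*(-18 + R² + 4*R) (p(R) = 9*((R + 8)*(R + (-18 + R² + 3*R))) = 9*((8 + R)*(-18 + R² + 4*R)) = 9*(8 + R)*(-18 + R² + 4*R))
155*(p(c(5)) - 135) = 155*((-1296 + 9*5³ + 108*5² + 126*5) - 135) = 155*((-1296 + 9*125 + 108*25 + 630) - 135) = 155*((-1296 + 1125 + 2700 + 630) - 135) = 155*(3159 - 135) = 155*3024 = 468720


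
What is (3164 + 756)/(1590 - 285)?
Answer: 784/261 ≈ 3.0038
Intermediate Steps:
(3164 + 756)/(1590 - 285) = 3920/1305 = 3920*(1/1305) = 784/261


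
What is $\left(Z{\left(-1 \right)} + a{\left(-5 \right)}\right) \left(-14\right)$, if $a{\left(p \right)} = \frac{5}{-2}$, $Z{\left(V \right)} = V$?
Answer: $49$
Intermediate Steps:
$a{\left(p \right)} = - \frac{5}{2}$ ($a{\left(p \right)} = 5 \left(- \frac{1}{2}\right) = - \frac{5}{2}$)
$\left(Z{\left(-1 \right)} + a{\left(-5 \right)}\right) \left(-14\right) = \left(-1 - \frac{5}{2}\right) \left(-14\right) = \left(- \frac{7}{2}\right) \left(-14\right) = 49$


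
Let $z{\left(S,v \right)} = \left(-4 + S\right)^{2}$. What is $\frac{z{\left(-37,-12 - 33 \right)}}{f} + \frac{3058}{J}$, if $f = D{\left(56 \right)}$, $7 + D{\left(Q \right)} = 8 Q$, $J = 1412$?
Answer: $\frac{1861075}{311346} \approx 5.9775$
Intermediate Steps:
$D{\left(Q \right)} = -7 + 8 Q$
$f = 441$ ($f = -7 + 8 \cdot 56 = -7 + 448 = 441$)
$\frac{z{\left(-37,-12 - 33 \right)}}{f} + \frac{3058}{J} = \frac{\left(-4 - 37\right)^{2}}{441} + \frac{3058}{1412} = \left(-41\right)^{2} \cdot \frac{1}{441} + 3058 \cdot \frac{1}{1412} = 1681 \cdot \frac{1}{441} + \frac{1529}{706} = \frac{1681}{441} + \frac{1529}{706} = \frac{1861075}{311346}$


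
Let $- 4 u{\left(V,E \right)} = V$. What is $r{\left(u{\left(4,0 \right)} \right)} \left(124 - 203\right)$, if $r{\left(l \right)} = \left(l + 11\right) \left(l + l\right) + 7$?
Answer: $1027$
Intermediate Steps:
$u{\left(V,E \right)} = - \frac{V}{4}$
$r{\left(l \right)} = 7 + 2 l \left(11 + l\right)$ ($r{\left(l \right)} = \left(11 + l\right) 2 l + 7 = 2 l \left(11 + l\right) + 7 = 7 + 2 l \left(11 + l\right)$)
$r{\left(u{\left(4,0 \right)} \right)} \left(124 - 203\right) = \left(7 + 2 \left(\left(- \frac{1}{4}\right) 4\right)^{2} + 22 \left(\left(- \frac{1}{4}\right) 4\right)\right) \left(124 - 203\right) = \left(7 + 2 \left(-1\right)^{2} + 22 \left(-1\right)\right) \left(-79\right) = \left(7 + 2 \cdot 1 - 22\right) \left(-79\right) = \left(7 + 2 - 22\right) \left(-79\right) = \left(-13\right) \left(-79\right) = 1027$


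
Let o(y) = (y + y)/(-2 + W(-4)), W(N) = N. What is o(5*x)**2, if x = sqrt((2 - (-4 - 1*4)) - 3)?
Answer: 175/9 ≈ 19.444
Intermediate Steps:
x = sqrt(7) (x = sqrt((2 - (-4 - 4)) - 3) = sqrt((2 - 1*(-8)) - 3) = sqrt((2 + 8) - 3) = sqrt(10 - 3) = sqrt(7) ≈ 2.6458)
o(y) = -y/3 (o(y) = (y + y)/(-2 - 4) = (2*y)/(-6) = (2*y)*(-1/6) = -y/3)
o(5*x)**2 = (-5*sqrt(7)/3)**2 = 175/9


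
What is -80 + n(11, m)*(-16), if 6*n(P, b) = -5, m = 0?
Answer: -200/3 ≈ -66.667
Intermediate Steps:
n(P, b) = -⅚ (n(P, b) = (⅙)*(-5) = -⅚)
-80 + n(11, m)*(-16) = -80 - ⅚*(-16) = -80 + 40/3 = -200/3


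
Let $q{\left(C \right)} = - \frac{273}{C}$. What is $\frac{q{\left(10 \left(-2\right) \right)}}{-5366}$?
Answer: $- \frac{273}{107320} \approx -0.0025438$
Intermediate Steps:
$\frac{q{\left(10 \left(-2\right) \right)}}{-5366} = \frac{\left(-273\right) \frac{1}{10 \left(-2\right)}}{-5366} = - \frac{273}{-20} \left(- \frac{1}{5366}\right) = \left(-273\right) \left(- \frac{1}{20}\right) \left(- \frac{1}{5366}\right) = \frac{273}{20} \left(- \frac{1}{5366}\right) = - \frac{273}{107320}$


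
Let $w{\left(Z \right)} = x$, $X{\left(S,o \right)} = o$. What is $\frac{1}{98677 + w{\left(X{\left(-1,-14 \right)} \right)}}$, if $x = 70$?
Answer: $\frac{1}{98747} \approx 1.0127 \cdot 10^{-5}$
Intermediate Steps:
$w{\left(Z \right)} = 70$
$\frac{1}{98677 + w{\left(X{\left(-1,-14 \right)} \right)}} = \frac{1}{98677 + 70} = \frac{1}{98747}$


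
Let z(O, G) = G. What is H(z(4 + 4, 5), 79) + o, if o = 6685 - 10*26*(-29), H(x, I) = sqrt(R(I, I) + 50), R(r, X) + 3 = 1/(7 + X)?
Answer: 14225 + sqrt(347698)/86 ≈ 14232.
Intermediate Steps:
R(r, X) = -3 + 1/(7 + X)
H(x, I) = sqrt(50 + (-20 - 3*I)/(7 + I)) (H(x, I) = sqrt((-20 - 3*I)/(7 + I) + 50) = sqrt(50 + (-20 - 3*I)/(7 + I)))
o = 14225 (o = 6685 - 260*(-29) = 6685 + 7540 = 14225)
H(z(4 + 4, 5), 79) + o = sqrt((330 + 47*79)/(7 + 79)) + 14225 = sqrt((330 + 3713)/86) + 14225 = sqrt((1/86)*4043) + 14225 = sqrt(4043/86) + 14225 = sqrt(347698)/86 + 14225 = 14225 + sqrt(347698)/86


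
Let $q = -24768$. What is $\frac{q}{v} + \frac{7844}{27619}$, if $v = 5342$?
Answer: $- \frac{321082372}{73770349} \approx -4.3525$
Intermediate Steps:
$\frac{q}{v} + \frac{7844}{27619} = - \frac{24768}{5342} + \frac{7844}{27619} = \left(-24768\right) \frac{1}{5342} + 7844 \cdot \frac{1}{27619} = - \frac{12384}{2671} + \frac{7844}{27619} = - \frac{321082372}{73770349}$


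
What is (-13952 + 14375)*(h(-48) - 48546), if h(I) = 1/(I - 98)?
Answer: -2998104291/146 ≈ -2.0535e+7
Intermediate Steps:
h(I) = 1/(-98 + I)
(-13952 + 14375)*(h(-48) - 48546) = (-13952 + 14375)*(1/(-98 - 48) - 48546) = 423*(1/(-146) - 48546) = 423*(-1/146 - 48546) = 423*(-7087717/146) = -2998104291/146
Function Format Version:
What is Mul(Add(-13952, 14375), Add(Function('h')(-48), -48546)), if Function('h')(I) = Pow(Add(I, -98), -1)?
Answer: Rational(-2998104291, 146) ≈ -2.0535e+7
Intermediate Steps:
Function('h')(I) = Pow(Add(-98, I), -1)
Mul(Add(-13952, 14375), Add(Function('h')(-48), -48546)) = Mul(Add(-13952, 14375), Add(Pow(Add(-98, -48), -1), -48546)) = Mul(423, Add(Pow(-146, -1), -48546)) = Mul(423, Add(Rational(-1, 146), -48546)) = Mul(423, Rational(-7087717, 146)) = Rational(-2998104291, 146)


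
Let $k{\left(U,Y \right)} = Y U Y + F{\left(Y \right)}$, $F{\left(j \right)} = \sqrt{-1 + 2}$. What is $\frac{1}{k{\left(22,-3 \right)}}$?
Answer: $\frac{1}{199} \approx 0.0050251$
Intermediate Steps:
$F{\left(j \right)} = 1$ ($F{\left(j \right)} = \sqrt{1} = 1$)
$k{\left(U,Y \right)} = 1 + U Y^{2}$ ($k{\left(U,Y \right)} = Y U Y + 1 = U Y Y + 1 = U Y^{2} + 1 = 1 + U Y^{2}$)
$\frac{1}{k{\left(22,-3 \right)}} = \frac{1}{1 + 22 \left(-3\right)^{2}} = \frac{1}{1 + 22 \cdot 9} = \frac{1}{1 + 198} = \frac{1}{199}$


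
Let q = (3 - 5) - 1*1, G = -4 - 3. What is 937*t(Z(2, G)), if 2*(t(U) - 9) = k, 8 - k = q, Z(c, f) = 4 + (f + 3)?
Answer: 27173/2 ≈ 13587.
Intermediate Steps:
G = -7
Z(c, f) = 7 + f (Z(c, f) = 4 + (3 + f) = 7 + f)
q = -3 (q = -2 - 1 = -3)
k = 11 (k = 8 - 1*(-3) = 8 + 3 = 11)
t(U) = 29/2 (t(U) = 9 + (1/2)*11 = 9 + 11/2 = 29/2)
937*t(Z(2, G)) = 937*(29/2) = 27173/2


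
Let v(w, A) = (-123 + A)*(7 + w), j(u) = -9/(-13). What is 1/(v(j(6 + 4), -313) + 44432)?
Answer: 13/534016 ≈ 2.4344e-5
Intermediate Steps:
j(u) = 9/13 (j(u) = -9*(-1/13) = 9/13)
1/(v(j(6 + 4), -313) + 44432) = 1/((-861 - 123*9/13 + 7*(-313) - 313*9/13) + 44432) = 1/((-861 - 1107/13 - 2191 - 2817/13) + 44432) = 1/(-43600/13 + 44432) = 1/(534016/13) = 13/534016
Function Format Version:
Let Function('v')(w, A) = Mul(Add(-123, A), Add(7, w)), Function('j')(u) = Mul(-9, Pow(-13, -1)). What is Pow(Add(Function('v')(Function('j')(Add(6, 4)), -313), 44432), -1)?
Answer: Rational(13, 534016) ≈ 2.4344e-5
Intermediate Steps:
Function('j')(u) = Rational(9, 13) (Function('j')(u) = Mul(-9, Rational(-1, 13)) = Rational(9, 13))
Pow(Add(Function('v')(Function('j')(Add(6, 4)), -313), 44432), -1) = Pow(Add(Add(-861, Mul(-123, Rational(9, 13)), Mul(7, -313), Mul(-313, Rational(9, 13))), 44432), -1) = Pow(Add(Add(-861, Rational(-1107, 13), -2191, Rational(-2817, 13)), 44432), -1) = Pow(Add(Rational(-43600, 13), 44432), -1) = Pow(Rational(534016, 13), -1) = Rational(13, 534016)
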